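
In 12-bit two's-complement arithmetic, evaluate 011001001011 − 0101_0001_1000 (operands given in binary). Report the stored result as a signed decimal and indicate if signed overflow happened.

307; no overflow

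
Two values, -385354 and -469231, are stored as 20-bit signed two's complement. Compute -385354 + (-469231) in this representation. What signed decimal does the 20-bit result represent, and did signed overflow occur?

193991; overflow

-385354 → 10100001111010110110
-469231 → 10001101011100010001
  10100001111010110110
+ 10001101011100010001
= 00101111010111000111  (discard carry-out 1)
Result 00101111010111000111: MSB = 0 → value 193991.
Both addends are negative but the stored result is non-negative: signed overflow. The true value -385354 + (-469231) = -854585 lies outside [-524288, 524287].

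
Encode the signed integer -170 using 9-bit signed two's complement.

|-170| = 170 = 010101010 in 9 bits.
Invert the bits: 101010101. Add 1: 101010110.

101010110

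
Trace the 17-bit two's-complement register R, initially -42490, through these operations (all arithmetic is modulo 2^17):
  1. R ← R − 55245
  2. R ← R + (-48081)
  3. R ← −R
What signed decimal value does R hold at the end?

Start: R = -42490 = 10101101000000110.
R = -42490 − 55245 = -97735; wraps to 33337 = 01000001000111001
R = 33337 + (-48081) = -14744 = 11100011001101000
R = −(-14744) = 14744 = 00011100110011000

14744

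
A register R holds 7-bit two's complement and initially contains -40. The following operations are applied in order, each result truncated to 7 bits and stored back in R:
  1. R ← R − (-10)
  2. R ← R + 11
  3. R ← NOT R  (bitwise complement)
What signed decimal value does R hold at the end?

Start: R = -40 = 1011000.
R = -40 − (-10) = -30 = 1100010
R = -30 + 11 = -19 = 1101101
R = NOT 1101101 = 0010010 = 18

18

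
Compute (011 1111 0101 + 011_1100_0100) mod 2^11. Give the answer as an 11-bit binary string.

  01111110101
+ 01111000100
= 11110111001

11110111001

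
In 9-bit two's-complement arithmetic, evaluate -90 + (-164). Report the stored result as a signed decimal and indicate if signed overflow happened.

-254; no overflow

-90 → 110100110
-164 → 101011100
  110100110
+ 101011100
= 100000010  (discard carry-out 1)
Result 100000010: MSB = 1 → 258 − 512 = -254.
Both addends are negative and so is the stored result: no signed overflow.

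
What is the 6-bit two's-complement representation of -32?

100000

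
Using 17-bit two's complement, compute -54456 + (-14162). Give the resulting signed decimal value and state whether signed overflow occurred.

62454; overflow

-54456 → 10010101101001000
-14162 → 11100100010101110
  10010101101001000
+ 11100100010101110
= 01111001111110110  (discard carry-out 1)
Result 01111001111110110: MSB = 0 → value 62454.
Both addends are negative but the stored result is non-negative: signed overflow. The true value -54456 + (-14162) = -68618 lies outside [-65536, 65535].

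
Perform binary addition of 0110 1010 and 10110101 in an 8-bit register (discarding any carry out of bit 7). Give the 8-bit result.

00011111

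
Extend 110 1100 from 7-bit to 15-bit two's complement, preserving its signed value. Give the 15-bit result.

111111111101100

MSB of 1101100 is 1; replicate it into the new high bits.
11111111|1101100 → 111111111101100 (still -20).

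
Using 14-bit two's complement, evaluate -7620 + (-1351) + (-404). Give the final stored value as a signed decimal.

7009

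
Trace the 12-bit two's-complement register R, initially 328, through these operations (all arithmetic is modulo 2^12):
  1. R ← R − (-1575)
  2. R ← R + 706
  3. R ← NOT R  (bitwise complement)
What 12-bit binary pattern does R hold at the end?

Start: R = 328 = 000101001000.
R = 328 − (-1575) = 1903 = 011101101111
R = 1903 + 706 = 2609; wraps to -1487 = 101000110001
R = NOT 101000110001 = 010111001110 = 1486

010111001110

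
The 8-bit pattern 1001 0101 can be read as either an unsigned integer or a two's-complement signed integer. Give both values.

unsigned = 149, signed = -107

Unsigned: 10010101 = 149.
Signed: MSB=1 → 149 − 256 = -107.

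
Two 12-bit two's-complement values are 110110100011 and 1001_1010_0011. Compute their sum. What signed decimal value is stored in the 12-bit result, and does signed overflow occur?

110110100011 = -605 (signed)
1001_1010_0011 → 100110100011 = -1629 (signed)
  110110100011
+ 100110100011
= 011101000110  (discard carry-out 1)
Result 011101000110: MSB = 0 → value 1862.
Both addends are negative but the stored result is non-negative: signed overflow. The true value -605 + (-1629) = -2234 lies outside [-2048, 2047].

1862; overflow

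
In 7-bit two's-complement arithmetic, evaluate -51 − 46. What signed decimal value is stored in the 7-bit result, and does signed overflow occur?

-51 → 1001101
46 → 0101110
Subtract via negate-and-add: invert 0101110 + 1 = 1010010 (i.e. -46).
  1001101
+ 1010010
= 0011111  (discard carry-out 1)
Result 0011111: MSB = 0 → value 31.
Both addends (after negating the subtrahend) are negative but the stored result is non-negative: signed overflow. The true value -51 − 46 = -97 lies outside [-64, 63].

31; overflow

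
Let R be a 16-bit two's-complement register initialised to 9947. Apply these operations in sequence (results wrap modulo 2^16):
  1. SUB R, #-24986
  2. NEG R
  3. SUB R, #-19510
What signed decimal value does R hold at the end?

-15423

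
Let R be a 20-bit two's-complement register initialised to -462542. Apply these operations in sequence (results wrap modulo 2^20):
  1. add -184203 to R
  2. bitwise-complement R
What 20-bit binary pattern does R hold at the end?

10011101111001011000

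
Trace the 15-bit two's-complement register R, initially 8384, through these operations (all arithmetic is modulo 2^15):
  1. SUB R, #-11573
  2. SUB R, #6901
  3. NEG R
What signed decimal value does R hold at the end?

-13056

Start: R = 8384 = 010000011000000.
R = 8384 − (-11573) = 19957; wraps to -12811 = 100110111110101
R = -12811 − 6901 = -19712; wraps to 13056 = 011001100000000
R = −(13056) = -13056 = 100110100000000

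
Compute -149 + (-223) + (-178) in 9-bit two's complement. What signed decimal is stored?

-38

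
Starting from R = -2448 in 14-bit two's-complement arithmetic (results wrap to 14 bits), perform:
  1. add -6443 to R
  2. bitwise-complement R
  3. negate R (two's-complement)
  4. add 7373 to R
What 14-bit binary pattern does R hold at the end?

Start: R = -2448 = 11011001110000.
R = -2448 + (-6443) = -8891; wraps to 7493 = 01110101000101
R = NOT 01110101000101 = 10001010111010 = -7494
R = −(-7494) = 7494 = 01110101000110
R = 7494 + 7373 = 14867; wraps to -1517 = 11101000010011

11101000010011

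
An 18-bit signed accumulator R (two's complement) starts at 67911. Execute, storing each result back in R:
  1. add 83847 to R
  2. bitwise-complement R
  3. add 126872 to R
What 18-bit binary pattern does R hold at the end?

Start: R = 67911 = 010000100101000111.
R = 67911 + 83847 = 151758; wraps to -110386 = 100101000011001110
R = NOT 100101000011001110 = 011010111100110001 = 110385
R = 110385 + 126872 = 237257; wraps to -24887 = 111001111011001001

111001111011001001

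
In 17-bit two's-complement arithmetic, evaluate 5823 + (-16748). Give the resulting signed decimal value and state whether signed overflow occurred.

5823 → 00001011010111111
-16748 → 11011111010010100
  00001011010111111
+ 11011111010010100
= 11101010101010011
Result 11101010101010011: MSB = 1 → 120147 − 131072 = -10925.
Addends have opposite signs, so signed overflow cannot occur.

-10925; no overflow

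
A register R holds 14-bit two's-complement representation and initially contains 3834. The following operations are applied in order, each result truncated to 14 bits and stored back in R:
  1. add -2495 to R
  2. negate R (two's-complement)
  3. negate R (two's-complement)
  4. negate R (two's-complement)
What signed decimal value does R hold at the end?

-1339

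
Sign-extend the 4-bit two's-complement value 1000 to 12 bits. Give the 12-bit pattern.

111111111000

MSB of 1000 is 1; replicate it into the new high bits.
11111111|1000 → 111111111000 (still -8).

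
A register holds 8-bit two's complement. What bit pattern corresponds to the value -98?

10011110

|-98| = 98 = 01100010 in 8 bits.
Invert the bits: 10011101. Add 1: 10011110.
Check: 10011110 reads as 158 − 256 = -98.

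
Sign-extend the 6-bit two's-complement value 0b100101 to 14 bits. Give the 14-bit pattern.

11111111100101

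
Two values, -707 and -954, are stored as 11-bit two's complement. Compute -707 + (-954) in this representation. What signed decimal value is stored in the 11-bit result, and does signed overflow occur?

387; overflow

-707 → 10100111101
-954 → 10001000110
  10100111101
+ 10001000110
= 00110000011  (discard carry-out 1)
Result 00110000011: MSB = 0 → value 387.
Both addends are negative but the stored result is non-negative: signed overflow. The true value -707 + (-954) = -1661 lies outside [-1024, 1023].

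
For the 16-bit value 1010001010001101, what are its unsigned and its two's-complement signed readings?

Unsigned: 1010001010001101 = 41613.
Signed: MSB=1 → 41613 − 65536 = -23923.

unsigned = 41613, signed = -23923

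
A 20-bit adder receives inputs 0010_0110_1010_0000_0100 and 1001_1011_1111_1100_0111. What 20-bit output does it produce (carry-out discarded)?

  00100110101000000100
+ 10011011111111000111
= 11000010100111001011

11000010100111001011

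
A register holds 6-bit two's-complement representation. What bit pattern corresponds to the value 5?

000101

5 is non-negative, so write it directly in 6 bits: 000101.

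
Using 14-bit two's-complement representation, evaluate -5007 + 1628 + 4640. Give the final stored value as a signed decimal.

1261

-5007 + 1628 = -3379 (11001011001101)
-3379 + 4640 = 1261 (00010011101101)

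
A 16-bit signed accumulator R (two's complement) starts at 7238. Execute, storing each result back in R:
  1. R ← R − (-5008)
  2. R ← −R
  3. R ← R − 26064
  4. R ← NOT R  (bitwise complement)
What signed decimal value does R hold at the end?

-27227

Start: R = 7238 = 0001110001000110.
R = 7238 − (-5008) = 12246 = 0010111111010110
R = −(12246) = -12246 = 1101000000101010
R = -12246 − 26064 = -38310; wraps to 27226 = 0110101001011010
R = NOT 0110101001011010 = 1001010110100101 = -27227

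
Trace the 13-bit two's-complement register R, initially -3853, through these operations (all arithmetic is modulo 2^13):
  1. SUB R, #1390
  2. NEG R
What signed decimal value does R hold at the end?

-2949

Start: R = -3853 = 1000011110011.
R = -3853 − 1390 = -5243; wraps to 2949 = 0101110000101
R = −(2949) = -2949 = 1010001111011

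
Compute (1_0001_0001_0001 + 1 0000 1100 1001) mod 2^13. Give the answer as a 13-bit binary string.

0000111011010

  1000100010001
+ 1000011001001
= 0000111011010  (discard carry-out 1)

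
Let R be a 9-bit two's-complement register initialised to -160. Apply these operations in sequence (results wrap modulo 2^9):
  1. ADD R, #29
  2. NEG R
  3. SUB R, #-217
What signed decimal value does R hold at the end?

-164

Start: R = -160 = 101100000.
R = -160 + 29 = -131 = 101111101
R = −(-131) = 131 = 010000011
R = 131 − (-217) = 348; wraps to -164 = 101011100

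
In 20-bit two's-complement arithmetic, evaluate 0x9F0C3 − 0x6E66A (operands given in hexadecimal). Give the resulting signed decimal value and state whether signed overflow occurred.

0x9F0C3 = 10011111000011000011 = -397117 (signed)
0x6E66A = 01101110011001101010 = 452202 (signed)
Subtract via negate-and-add: invert 01101110011001101010 + 1 = 10010001100110010110 (i.e. -452202).
  10011111000011000011
+ 10010001100110010110
= 00110000101001011001  (discard carry-out 1)
Result 00110000101001011001: MSB = 0 → value 199257.
Both addends (after negating the subtrahend) are negative but the stored result is non-negative: signed overflow. The true value -397117 − 452202 = -849319 lies outside [-524288, 524287].

199257; overflow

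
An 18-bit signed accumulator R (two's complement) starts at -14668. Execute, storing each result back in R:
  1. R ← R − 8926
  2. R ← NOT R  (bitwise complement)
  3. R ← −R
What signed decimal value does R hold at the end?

Start: R = -14668 = 111100011010110100.
R = -14668 − 8926 = -23594 = 111010001111010110
R = NOT 111010001111010110 = 000101110000101001 = 23593
R = −(23593) = -23593 = 111010001111010111

-23593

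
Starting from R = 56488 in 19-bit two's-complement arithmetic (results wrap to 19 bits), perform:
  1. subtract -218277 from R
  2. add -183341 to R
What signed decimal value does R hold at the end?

91424

Start: R = 56488 = 0001101110010101000.
R = 56488 − (-218277) = 274765; wraps to -249523 = 1000011000101001101
R = -249523 + (-183341) = -432864; wraps to 91424 = 0010110010100100000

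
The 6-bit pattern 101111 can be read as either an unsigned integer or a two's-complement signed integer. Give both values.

Unsigned: 101111 = 47.
Signed: MSB=1 → 47 − 64 = -17.

unsigned = 47, signed = -17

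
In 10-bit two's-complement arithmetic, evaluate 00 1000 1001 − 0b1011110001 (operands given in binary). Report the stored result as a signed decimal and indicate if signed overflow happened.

408; no overflow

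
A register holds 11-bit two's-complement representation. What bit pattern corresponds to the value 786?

786 is non-negative, so write it directly in 11 bits: 01100010010.

01100010010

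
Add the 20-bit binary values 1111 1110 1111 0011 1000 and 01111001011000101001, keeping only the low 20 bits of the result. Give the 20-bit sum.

  11111110111100111000
+ 01111001011000101001
= 01111000010101100001  (discard carry-out 1)

01111000010101100001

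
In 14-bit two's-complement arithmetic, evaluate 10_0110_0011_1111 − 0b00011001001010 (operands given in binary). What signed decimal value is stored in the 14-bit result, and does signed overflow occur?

8181; overflow

10_0110_0011_1111 → 10011000111111 = -6593 (signed)
0b00011001001010 → 00011001001010 = 1610 (signed)
Subtract via negate-and-add: invert 00011001001010 + 1 = 11100110110110 (i.e. -1610).
  10011000111111
+ 11100110110110
= 01111111110101  (discard carry-out 1)
Result 01111111110101: MSB = 0 → value 8181.
Both addends (after negating the subtrahend) are negative but the stored result is non-negative: signed overflow. The true value -6593 − 1610 = -8203 lies outside [-8192, 8191].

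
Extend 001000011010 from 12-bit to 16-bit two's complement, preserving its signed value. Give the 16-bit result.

0000001000011010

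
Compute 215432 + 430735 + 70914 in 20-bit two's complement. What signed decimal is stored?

215432 + 430735 = 646167 → wraps to -402409 (10011101110000010111)
-402409 + 70914 = -331495 (10101111000100011001)

-331495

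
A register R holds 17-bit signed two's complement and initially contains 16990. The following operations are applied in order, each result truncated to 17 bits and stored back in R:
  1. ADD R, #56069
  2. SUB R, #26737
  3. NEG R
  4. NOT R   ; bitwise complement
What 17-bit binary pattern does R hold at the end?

Start: R = 16990 = 00100001001011110.
R = 16990 + 56069 = 73059; wraps to -58013 = 10001110101100011
R = -58013 − 26737 = -84750; wraps to 46322 = 01011010011110010
R = −(46322) = -46322 = 10100101100001110
R = NOT 10100101100001110 = 01011010011110001 = 46321

01011010011110001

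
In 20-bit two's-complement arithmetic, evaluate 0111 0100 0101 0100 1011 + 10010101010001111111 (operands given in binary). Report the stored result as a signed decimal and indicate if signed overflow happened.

39370; no overflow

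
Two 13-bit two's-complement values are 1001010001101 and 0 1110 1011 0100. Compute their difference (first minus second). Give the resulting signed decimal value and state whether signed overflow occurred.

1001010001101 = -3443 (signed)
0 1110 1011 0100 → 0111010110100 = 3764 (signed)
Subtract via negate-and-add: invert 0111010110100 + 1 = 1000101001100 (i.e. -3764).
  1001010001101
+ 1000101001100
= 0001111011001  (discard carry-out 1)
Result 0001111011001: MSB = 0 → value 985.
Both addends (after negating the subtrahend) are negative but the stored result is non-negative: signed overflow. The true value -3443 − 3764 = -7207 lies outside [-4096, 4095].

985; overflow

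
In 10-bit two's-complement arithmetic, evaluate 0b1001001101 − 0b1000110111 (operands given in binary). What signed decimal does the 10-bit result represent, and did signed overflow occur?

0b1001001101 → 1001001101 = -435 (signed)
0b1000110111 → 1000110111 = -457 (signed)
Subtract via negate-and-add: invert 1000110111 + 1 = 0111001001 (i.e. 457).
  1001001101
+ 0111001001
= 0000010110  (discard carry-out 1)
Result 0000010110: MSB = 0 → value 22.
Addends (after negating the subtrahend) have opposite signs, so signed overflow cannot occur.

22; no overflow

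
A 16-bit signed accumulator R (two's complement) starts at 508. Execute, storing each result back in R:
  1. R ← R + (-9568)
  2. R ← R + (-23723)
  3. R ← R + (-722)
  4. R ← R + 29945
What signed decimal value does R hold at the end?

Start: R = 508 = 0000000111111100.
R = 508 + (-9568) = -9060 = 1101110010011100
R = -9060 + (-23723) = -32783; wraps to 32753 = 0111111111110001
R = 32753 + (-722) = 32031 = 0111110100011111
R = 32031 + 29945 = 61976; wraps to -3560 = 1111001000011000

-3560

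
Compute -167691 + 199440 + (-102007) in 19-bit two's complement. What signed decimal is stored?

-70258

-167691 + 199440 = 31749 (0000111110000000101)
31749 + (-102007) = -70258 (1101110110110001110)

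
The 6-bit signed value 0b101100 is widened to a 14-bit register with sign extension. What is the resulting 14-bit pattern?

11111111101100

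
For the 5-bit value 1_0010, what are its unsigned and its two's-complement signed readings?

Unsigned: 10010 = 18.
Signed: MSB=1 → 18 − 32 = -14.

unsigned = 18, signed = -14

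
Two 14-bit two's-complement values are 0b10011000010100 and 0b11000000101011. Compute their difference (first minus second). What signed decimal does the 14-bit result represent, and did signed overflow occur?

-2583; no overflow

0b10011000010100 → 10011000010100 = -6636 (signed)
0b11000000101011 → 11000000101011 = -4053 (signed)
Subtract via negate-and-add: invert 11000000101011 + 1 = 00111111010101 (i.e. 4053).
  10011000010100
+ 00111111010101
= 11010111101001
Result 11010111101001: MSB = 1 → 13801 − 16384 = -2583.
Addends (after negating the subtrahend) have opposite signs, so signed overflow cannot occur.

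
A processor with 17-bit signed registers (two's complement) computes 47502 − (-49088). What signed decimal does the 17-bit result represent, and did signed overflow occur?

-34482; overflow

47502 → 01011100110001110
-49088 → 10100000001000000
Subtract via negate-and-add: invert 10100000001000000 + 1 = 01011111111000000 (i.e. 49088).
  01011100110001110
+ 01011111111000000
= 10111100101001110
Result 10111100101001110: MSB = 1 → 96590 − 131072 = -34482.
Both addends (after negating the subtrahend) are non-negative but the stored result is negative: signed overflow. The true value 47502 − (-49088) = 96590 lies outside [-65536, 65535].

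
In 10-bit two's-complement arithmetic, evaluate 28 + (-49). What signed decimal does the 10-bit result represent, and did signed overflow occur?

-21; no overflow

28 → 0000011100
-49 → 1111001111
  0000011100
+ 1111001111
= 1111101011
Result 1111101011: MSB = 1 → 1003 − 1024 = -21.
Addends have opposite signs, so signed overflow cannot occur.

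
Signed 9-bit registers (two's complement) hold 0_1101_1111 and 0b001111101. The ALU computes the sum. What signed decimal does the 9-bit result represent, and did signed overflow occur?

0_1101_1111 → 011011111 = 223 (signed)
0b001111101 → 001111101 = 125 (signed)
  011011111
+ 001111101
= 101011100
Result 101011100: MSB = 1 → 348 − 512 = -164.
Both addends are non-negative but the stored result is negative: signed overflow. The true value 223 + 125 = 348 lies outside [-256, 255].

-164; overflow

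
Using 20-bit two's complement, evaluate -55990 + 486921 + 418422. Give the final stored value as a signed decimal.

-199223

-55990 + 486921 = 430931 (01101001001101010011)
430931 + 418422 = 849353 → wraps to -199223 (11001111010111001001)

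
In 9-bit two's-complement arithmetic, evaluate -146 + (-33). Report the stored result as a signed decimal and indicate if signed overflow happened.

-179; no overflow

-146 → 101101110
-33 → 111011111
  101101110
+ 111011111
= 101001101  (discard carry-out 1)
Result 101001101: MSB = 1 → 333 − 512 = -179.
Both addends are negative and so is the stored result: no signed overflow.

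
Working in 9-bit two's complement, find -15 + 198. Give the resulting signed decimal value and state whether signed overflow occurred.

-15 → 111110001
198 → 011000110
  111110001
+ 011000110
= 010110111  (discard carry-out 1)
Result 010110111: MSB = 0 → value 183.
Addends have opposite signs, so signed overflow cannot occur.

183; no overflow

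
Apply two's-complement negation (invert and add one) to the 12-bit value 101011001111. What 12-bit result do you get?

010100110001

Invert: 010100110000. Add 1: 010100110001.
Check: 101011001111 = -1329, 010100110001 = 1329.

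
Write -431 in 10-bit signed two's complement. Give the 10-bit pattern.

1001010001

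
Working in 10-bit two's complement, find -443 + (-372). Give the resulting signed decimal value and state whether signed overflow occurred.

209; overflow

-443 → 1001000101
-372 → 1010001100
  1001000101
+ 1010001100
= 0011010001  (discard carry-out 1)
Result 0011010001: MSB = 0 → value 209.
Both addends are negative but the stored result is non-negative: signed overflow. The true value -443 + (-372) = -815 lies outside [-512, 511].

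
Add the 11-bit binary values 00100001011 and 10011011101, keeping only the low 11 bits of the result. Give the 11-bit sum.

10111101000

  00100001011
+ 10011011101
= 10111101000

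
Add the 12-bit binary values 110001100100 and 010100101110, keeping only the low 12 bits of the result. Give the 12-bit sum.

000110010010

  110001100100
+ 010100101110
= 000110010010  (discard carry-out 1)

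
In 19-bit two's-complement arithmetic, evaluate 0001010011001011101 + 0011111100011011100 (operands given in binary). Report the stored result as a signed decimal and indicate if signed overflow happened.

171833; no overflow

0001010011001011101 = 42589 (signed)
0011111100011011100 = 129244 (signed)
  0001010011001011101
+ 0011111100011011100
= 0101001111100111001
Result 0101001111100111001: MSB = 0 → value 171833.
Both addends are non-negative and so is the stored result: no signed overflow.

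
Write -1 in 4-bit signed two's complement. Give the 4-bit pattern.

1111

|-1| = 1 = 0001 in 4 bits.
Invert the bits: 1110. Add 1: 1111.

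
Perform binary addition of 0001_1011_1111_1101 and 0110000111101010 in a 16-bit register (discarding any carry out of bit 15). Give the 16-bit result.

0111110111100111

  0001101111111101
+ 0110000111101010
= 0111110111100111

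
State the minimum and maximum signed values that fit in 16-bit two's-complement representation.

Minimum: −2^15 = -32768.
Maximum: 2^15 − 1 = 32767.

min = -32768, max = 32767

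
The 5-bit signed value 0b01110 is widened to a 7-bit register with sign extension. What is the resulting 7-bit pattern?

0001110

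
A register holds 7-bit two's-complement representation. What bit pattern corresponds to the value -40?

|-40| = 40 = 0101000 in 7 bits.
Invert the bits: 1010111. Add 1: 1011000.
Check: 1011000 reads as 88 − 128 = -40.

1011000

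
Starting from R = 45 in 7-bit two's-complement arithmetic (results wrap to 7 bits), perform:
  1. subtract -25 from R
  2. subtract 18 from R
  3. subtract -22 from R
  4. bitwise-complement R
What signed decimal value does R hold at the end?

Start: R = 45 = 0101101.
R = 45 − (-25) = 70; wraps to -58 = 1000110
R = -58 − 18 = -76; wraps to 52 = 0110100
R = 52 − (-22) = 74; wraps to -54 = 1001010
R = NOT 1001010 = 0110101 = 53

53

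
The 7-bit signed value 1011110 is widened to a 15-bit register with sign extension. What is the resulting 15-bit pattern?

MSB of 1011110 is 1; replicate it into the new high bits.
11111111|1011110 → 111111111011110 (still -34).

111111111011110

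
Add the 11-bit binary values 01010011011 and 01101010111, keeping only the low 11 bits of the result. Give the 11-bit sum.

10111110010

  01010011011
+ 01101010111
= 10111110010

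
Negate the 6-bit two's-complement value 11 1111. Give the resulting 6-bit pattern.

000001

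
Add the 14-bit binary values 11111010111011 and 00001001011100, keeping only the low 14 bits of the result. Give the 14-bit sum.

  11111010111011
+ 00001001011100
= 00000100010111  (discard carry-out 1)

00000100010111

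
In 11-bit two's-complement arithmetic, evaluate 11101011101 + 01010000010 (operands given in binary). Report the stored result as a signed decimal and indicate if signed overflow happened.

479; no overflow

11101011101 = -163 (signed)
01010000010 = 642 (signed)
  11101011101
+ 01010000010
= 00111011111  (discard carry-out 1)
Result 00111011111: MSB = 0 → value 479.
Addends have opposite signs, so signed overflow cannot occur.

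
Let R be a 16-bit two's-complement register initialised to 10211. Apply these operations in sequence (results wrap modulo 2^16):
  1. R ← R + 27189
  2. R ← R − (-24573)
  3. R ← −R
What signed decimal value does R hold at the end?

3563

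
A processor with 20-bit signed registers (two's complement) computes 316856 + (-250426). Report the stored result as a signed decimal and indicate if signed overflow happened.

66430; no overflow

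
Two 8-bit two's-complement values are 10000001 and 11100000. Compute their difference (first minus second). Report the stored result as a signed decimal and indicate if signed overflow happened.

10000001 = -127 (signed)
11100000 = -32 (signed)
Subtract via negate-and-add: invert 11100000 + 1 = 00100000 (i.e. 32).
  10000001
+ 00100000
= 10100001
Result 10100001: MSB = 1 → 161 − 256 = -95.
Addends (after negating the subtrahend) have opposite signs, so signed overflow cannot occur.

-95; no overflow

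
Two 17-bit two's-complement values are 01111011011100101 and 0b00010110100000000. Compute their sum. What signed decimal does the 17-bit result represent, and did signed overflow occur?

-56347; overflow

01111011011100101 = 63205 (signed)
0b00010110100000000 → 00010110100000000 = 11520 (signed)
  01111011011100101
+ 00010110100000000
= 10010001111100101
Result 10010001111100101: MSB = 1 → 74725 − 131072 = -56347.
Both addends are non-negative but the stored result is negative: signed overflow. The true value 63205 + 11520 = 74725 lies outside [-65536, 65535].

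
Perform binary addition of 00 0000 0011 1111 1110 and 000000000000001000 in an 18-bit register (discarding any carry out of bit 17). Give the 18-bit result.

000000010000000110

  000000001111111110
+ 000000000000001000
= 000000010000000110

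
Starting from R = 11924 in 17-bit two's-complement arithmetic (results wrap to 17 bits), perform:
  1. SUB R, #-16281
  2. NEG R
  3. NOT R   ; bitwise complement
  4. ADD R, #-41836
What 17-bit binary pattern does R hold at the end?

11100101011000000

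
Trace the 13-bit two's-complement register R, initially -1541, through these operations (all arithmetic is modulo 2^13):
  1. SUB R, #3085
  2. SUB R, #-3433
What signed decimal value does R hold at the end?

Start: R = -1541 = 1100111111011.
R = -1541 − 3085 = -4626; wraps to 3566 = 0110111101110
R = 3566 − (-3433) = 6999; wraps to -1193 = 1101101010111

-1193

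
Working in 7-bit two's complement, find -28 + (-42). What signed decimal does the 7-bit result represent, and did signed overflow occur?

58; overflow

-28 → 1100100
-42 → 1010110
  1100100
+ 1010110
= 0111010  (discard carry-out 1)
Result 0111010: MSB = 0 → value 58.
Both addends are negative but the stored result is non-negative: signed overflow. The true value -28 + (-42) = -70 lies outside [-64, 63].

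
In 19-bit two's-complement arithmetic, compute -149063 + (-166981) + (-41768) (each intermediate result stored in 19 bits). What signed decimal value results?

-149063 + (-166981) = -316044 → wraps to 208244 (0110010110101110100)
208244 + (-41768) = 166476 (0101000101001001100)

166476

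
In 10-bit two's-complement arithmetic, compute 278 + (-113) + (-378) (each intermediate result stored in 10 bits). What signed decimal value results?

278 + (-113) = 165 (0010100101)
165 + (-378) = -213 (1100101011)

-213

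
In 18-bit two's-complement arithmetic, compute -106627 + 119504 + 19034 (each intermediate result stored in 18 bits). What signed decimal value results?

-106627 + 119504 = 12877 (000011001001001101)
12877 + 19034 = 31911 (000111110010100111)

31911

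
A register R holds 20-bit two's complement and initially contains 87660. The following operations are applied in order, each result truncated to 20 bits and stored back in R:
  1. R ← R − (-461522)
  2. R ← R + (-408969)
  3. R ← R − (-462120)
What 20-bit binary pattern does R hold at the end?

Start: R = 87660 = 00010101011001101100.
R = 87660 − (-461522) = 549182; wraps to -499394 = 10000110000100111110
R = -499394 + (-408969) = -908363; wraps to 140213 = 00100010001110110101
R = 140213 − (-462120) = 602333; wraps to -446243 = 10010011000011011101

10010011000011011101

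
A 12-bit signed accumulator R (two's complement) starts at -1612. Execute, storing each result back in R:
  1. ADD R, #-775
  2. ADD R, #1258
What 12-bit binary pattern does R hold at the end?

Start: R = -1612 = 100110110100.
R = -1612 + (-775) = -2387; wraps to 1709 = 011010101101
R = 1709 + 1258 = 2967; wraps to -1129 = 101110010111

101110010111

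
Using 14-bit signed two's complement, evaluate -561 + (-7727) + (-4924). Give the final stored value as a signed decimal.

-561 + (-7727) = -8288 → wraps to 8096 (01111110100000)
8096 + (-4924) = 3172 (00110001100100)

3172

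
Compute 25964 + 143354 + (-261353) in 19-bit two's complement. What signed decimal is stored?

-92035

25964 + 143354 = 169318 (0101001010101100110)
169318 + (-261353) = -92035 (1101001100001111101)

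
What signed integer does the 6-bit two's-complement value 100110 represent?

MSB is 1, so the value is negative.
Unsigned reading: 38. Subtract 2^6 = 64: 38 − 64 = -26.

-26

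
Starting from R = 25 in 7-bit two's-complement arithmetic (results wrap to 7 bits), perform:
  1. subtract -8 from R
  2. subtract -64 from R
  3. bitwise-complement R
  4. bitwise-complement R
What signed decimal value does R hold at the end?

-31

Start: R = 25 = 0011001.
R = 25 − (-8) = 33 = 0100001
R = 33 − (-64) = 97; wraps to -31 = 1100001
R = NOT 1100001 = 0011110 = 30
R = NOT 0011110 = 1100001 = -31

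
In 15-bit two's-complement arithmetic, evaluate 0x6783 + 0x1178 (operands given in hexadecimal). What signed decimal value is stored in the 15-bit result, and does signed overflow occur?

-1797; no overflow

0x6783 = 110011110000011 = -6269 (signed)
0x1178 = 001000101111000 = 4472 (signed)
  110011110000011
+ 001000101111000
= 111100011111011
Result 111100011111011: MSB = 1 → 30971 − 32768 = -1797.
Addends have opposite signs, so signed overflow cannot occur.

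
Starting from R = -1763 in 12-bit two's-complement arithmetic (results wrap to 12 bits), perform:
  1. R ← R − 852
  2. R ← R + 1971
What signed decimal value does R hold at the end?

-644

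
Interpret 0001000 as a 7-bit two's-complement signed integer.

8

MSB is 0, so the value is non-negative: 0001000 = 8.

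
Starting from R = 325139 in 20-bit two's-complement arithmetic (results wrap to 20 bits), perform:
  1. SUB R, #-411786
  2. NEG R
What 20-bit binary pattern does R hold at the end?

Start: R = 325139 = 01001111011000010011.
R = 325139 − (-411786) = 736925; wraps to -311651 = 10110011111010011101
R = −(-311651) = 311651 = 01001100000101100011

01001100000101100011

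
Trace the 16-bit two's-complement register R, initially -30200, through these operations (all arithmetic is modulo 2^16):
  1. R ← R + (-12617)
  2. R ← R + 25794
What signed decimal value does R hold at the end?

Start: R = -30200 = 1000101000001000.
R = -30200 + (-12617) = -42817; wraps to 22719 = 0101100010111111
R = 22719 + 25794 = 48513; wraps to -17023 = 1011110110000001

-17023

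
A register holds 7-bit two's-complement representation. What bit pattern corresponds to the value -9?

|-9| = 9 = 0001001 in 7 bits.
Invert the bits: 1110110. Add 1: 1110111.
Check: 1110111 reads as 119 − 128 = -9.

1110111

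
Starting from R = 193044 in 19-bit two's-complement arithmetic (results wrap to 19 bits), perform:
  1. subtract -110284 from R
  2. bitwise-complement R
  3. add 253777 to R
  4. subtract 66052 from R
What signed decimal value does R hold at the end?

Start: R = 193044 = 0101111001000010100.
R = 193044 − (-110284) = 303328; wraps to -220960 = 1001010000011100000
R = NOT 1001010000011100000 = 0110101111100011111 = 220959
R = 220959 + 253777 = 474736; wraps to -49552 = 1110011111001110000
R = -49552 − 66052 = -115604 = 1100011110001101100

-115604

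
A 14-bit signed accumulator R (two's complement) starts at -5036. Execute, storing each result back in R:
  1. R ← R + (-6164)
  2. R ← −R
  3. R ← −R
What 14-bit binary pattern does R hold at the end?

Start: R = -5036 = 10110001010100.
R = -5036 + (-6164) = -11200; wraps to 5184 = 01010001000000
R = −(5184) = -5184 = 10101111000000
R = −(-5184) = 5184 = 01010001000000

01010001000000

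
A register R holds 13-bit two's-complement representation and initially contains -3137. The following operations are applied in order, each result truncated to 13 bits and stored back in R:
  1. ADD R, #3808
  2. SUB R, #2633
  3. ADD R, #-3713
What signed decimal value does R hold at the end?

2517

Start: R = -3137 = 1001110111111.
R = -3137 + 3808 = 671 = 0001010011111
R = 671 − 2633 = -1962 = 1100001010110
R = -1962 + (-3713) = -5675; wraps to 2517 = 0100111010101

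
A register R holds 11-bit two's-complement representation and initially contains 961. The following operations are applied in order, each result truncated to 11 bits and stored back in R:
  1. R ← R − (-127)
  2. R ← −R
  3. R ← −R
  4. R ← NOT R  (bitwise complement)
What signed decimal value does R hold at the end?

Start: R = 961 = 01111000001.
R = 961 − (-127) = 1088; wraps to -960 = 10001000000
R = −(-960) = 960 = 01111000000
R = −(960) = -960 = 10001000000
R = NOT 10001000000 = 01110111111 = 959

959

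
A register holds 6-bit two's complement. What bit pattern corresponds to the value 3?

3 is non-negative, so write it directly in 6 bits: 000011.

000011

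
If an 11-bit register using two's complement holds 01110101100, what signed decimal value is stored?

MSB is 0, so the value is non-negative: 01110101100 = 940.

940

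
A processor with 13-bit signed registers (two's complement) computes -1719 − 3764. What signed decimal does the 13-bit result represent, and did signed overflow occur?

2709; overflow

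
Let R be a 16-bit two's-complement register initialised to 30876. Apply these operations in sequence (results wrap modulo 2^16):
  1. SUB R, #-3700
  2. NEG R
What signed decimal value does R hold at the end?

Start: R = 30876 = 0111100010011100.
R = 30876 − (-3700) = 34576; wraps to -30960 = 1000011100010000
R = −(-30960) = 30960 = 0111100011110000

30960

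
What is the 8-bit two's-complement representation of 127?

127 is non-negative, so write it directly in 8 bits: 01111111.

01111111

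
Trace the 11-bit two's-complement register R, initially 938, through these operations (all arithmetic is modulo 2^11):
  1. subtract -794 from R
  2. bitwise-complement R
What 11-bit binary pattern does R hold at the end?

Start: R = 938 = 01110101010.
R = 938 − (-794) = 1732; wraps to -316 = 11011000100
R = NOT 11011000100 = 00100111011 = 315

00100111011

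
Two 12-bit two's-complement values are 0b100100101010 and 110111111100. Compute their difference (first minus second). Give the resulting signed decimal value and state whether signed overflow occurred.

-1234; no overflow

0b100100101010 → 100100101010 = -1750 (signed)
110111111100 = -516 (signed)
Subtract via negate-and-add: invert 110111111100 + 1 = 001000000100 (i.e. 516).
  100100101010
+ 001000000100
= 101100101110
Result 101100101110: MSB = 1 → 2862 − 4096 = -1234.
Addends (after negating the subtrahend) have opposite signs, so signed overflow cannot occur.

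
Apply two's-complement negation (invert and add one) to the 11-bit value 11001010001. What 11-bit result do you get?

Invert: 00110101110. Add 1: 00110101111.

00110101111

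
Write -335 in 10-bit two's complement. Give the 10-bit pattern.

|-335| = 335 = 0101001111 in 10 bits.
Invert the bits: 1010110000. Add 1: 1010110001.

1010110001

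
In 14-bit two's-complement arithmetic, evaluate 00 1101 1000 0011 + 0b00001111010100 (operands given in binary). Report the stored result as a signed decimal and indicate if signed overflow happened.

4439; no overflow

00 1101 1000 0011 → 00110110000011 = 3459 (signed)
0b00001111010100 → 00001111010100 = 980 (signed)
  00110110000011
+ 00001111010100
= 01000101010111
Result 01000101010111: MSB = 0 → value 4439.
Both addends are non-negative and so is the stored result: no signed overflow.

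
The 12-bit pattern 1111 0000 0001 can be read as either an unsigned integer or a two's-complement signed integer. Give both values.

Unsigned: 111100000001 = 3841.
Signed: MSB=1 → 3841 − 4096 = -255.

unsigned = 3841, signed = -255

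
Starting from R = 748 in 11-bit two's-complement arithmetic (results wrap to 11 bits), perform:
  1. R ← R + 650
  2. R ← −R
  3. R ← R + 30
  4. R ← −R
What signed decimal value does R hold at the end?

-680

Start: R = 748 = 01011101100.
R = 748 + 650 = 1398; wraps to -650 = 10101110110
R = −(-650) = 650 = 01010001010
R = 650 + 30 = 680 = 01010101000
R = −(680) = -680 = 10101011000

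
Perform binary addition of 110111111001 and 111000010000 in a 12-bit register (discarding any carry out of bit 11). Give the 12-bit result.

  110111111001
+ 111000010000
= 110000001001  (discard carry-out 1)

110000001001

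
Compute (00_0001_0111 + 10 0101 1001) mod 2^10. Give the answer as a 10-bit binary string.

1001110000

  0000010111
+ 1001011001
= 1001110000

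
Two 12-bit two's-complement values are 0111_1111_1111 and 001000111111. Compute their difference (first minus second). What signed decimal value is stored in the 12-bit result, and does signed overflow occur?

0111_1111_1111 → 011111111111 = 2047 (signed)
001000111111 = 575 (signed)
Subtract via negate-and-add: invert 001000111111 + 1 = 110111000001 (i.e. -575).
  011111111111
+ 110111000001
= 010111000000  (discard carry-out 1)
Result 010111000000: MSB = 0 → value 1472.
Addends (after negating the subtrahend) have opposite signs, so signed overflow cannot occur.

1472; no overflow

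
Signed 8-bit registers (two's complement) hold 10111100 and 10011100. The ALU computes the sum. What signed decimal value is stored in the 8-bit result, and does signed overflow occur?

88; overflow

10111100 = -68 (signed)
10011100 = -100 (signed)
  10111100
+ 10011100
= 01011000  (discard carry-out 1)
Result 01011000: MSB = 0 → value 88.
Both addends are negative but the stored result is non-negative: signed overflow. The true value -68 + (-100) = -168 lies outside [-128, 127].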